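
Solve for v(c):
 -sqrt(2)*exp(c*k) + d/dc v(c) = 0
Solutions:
 v(c) = C1 + sqrt(2)*exp(c*k)/k


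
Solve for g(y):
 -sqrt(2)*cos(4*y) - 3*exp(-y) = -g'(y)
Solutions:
 g(y) = C1 + sqrt(2)*sin(4*y)/4 - 3*exp(-y)


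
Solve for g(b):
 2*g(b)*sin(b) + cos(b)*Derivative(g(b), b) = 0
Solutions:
 g(b) = C1*cos(b)^2


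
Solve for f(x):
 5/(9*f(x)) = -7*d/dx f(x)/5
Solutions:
 f(x) = -sqrt(C1 - 350*x)/21
 f(x) = sqrt(C1 - 350*x)/21


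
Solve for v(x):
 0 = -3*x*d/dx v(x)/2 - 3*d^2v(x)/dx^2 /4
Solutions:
 v(x) = C1 + C2*erf(x)


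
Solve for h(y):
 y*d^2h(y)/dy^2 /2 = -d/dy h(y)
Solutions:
 h(y) = C1 + C2/y


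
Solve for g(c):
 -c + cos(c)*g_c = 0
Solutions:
 g(c) = C1 + Integral(c/cos(c), c)


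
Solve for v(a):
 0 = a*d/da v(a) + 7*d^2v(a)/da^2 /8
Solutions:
 v(a) = C1 + C2*erf(2*sqrt(7)*a/7)


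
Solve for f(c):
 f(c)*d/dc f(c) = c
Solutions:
 f(c) = -sqrt(C1 + c^2)
 f(c) = sqrt(C1 + c^2)


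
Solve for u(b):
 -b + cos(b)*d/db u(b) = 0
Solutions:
 u(b) = C1 + Integral(b/cos(b), b)


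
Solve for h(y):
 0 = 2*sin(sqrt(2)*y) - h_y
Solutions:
 h(y) = C1 - sqrt(2)*cos(sqrt(2)*y)


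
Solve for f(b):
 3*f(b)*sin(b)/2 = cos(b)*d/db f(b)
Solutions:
 f(b) = C1/cos(b)^(3/2)


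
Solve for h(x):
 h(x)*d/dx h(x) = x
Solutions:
 h(x) = -sqrt(C1 + x^2)
 h(x) = sqrt(C1 + x^2)


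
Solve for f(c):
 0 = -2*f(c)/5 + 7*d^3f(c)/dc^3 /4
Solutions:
 f(c) = C3*exp(2*35^(2/3)*c/35) + (C1*sin(sqrt(3)*35^(2/3)*c/35) + C2*cos(sqrt(3)*35^(2/3)*c/35))*exp(-35^(2/3)*c/35)


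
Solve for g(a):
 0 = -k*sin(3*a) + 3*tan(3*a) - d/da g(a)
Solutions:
 g(a) = C1 + k*cos(3*a)/3 - log(cos(3*a))


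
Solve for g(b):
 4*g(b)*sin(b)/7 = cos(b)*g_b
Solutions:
 g(b) = C1/cos(b)^(4/7)


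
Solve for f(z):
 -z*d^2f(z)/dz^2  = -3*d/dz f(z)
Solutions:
 f(z) = C1 + C2*z^4


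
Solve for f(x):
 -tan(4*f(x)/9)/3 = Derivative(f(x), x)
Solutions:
 f(x) = -9*asin(C1*exp(-4*x/27))/4 + 9*pi/4
 f(x) = 9*asin(C1*exp(-4*x/27))/4


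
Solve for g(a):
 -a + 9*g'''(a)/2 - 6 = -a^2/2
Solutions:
 g(a) = C1 + C2*a + C3*a^2 - a^5/540 + a^4/108 + 2*a^3/9


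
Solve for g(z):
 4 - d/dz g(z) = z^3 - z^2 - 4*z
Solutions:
 g(z) = C1 - z^4/4 + z^3/3 + 2*z^2 + 4*z


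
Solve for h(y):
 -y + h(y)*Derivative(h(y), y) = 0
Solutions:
 h(y) = -sqrt(C1 + y^2)
 h(y) = sqrt(C1 + y^2)


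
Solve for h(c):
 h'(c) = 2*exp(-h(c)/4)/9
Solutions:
 h(c) = 4*log(C1 + c/18)


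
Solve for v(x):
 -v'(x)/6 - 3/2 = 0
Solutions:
 v(x) = C1 - 9*x


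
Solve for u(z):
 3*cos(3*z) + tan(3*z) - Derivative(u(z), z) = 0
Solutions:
 u(z) = C1 - log(cos(3*z))/3 + sin(3*z)


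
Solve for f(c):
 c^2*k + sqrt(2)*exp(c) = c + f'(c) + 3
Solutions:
 f(c) = C1 + c^3*k/3 - c^2/2 - 3*c + sqrt(2)*exp(c)


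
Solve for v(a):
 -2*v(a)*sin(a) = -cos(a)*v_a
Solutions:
 v(a) = C1/cos(a)^2


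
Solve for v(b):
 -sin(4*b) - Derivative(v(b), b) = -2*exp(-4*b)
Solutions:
 v(b) = C1 + cos(4*b)/4 - exp(-4*b)/2


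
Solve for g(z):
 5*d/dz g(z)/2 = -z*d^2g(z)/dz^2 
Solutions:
 g(z) = C1 + C2/z^(3/2)


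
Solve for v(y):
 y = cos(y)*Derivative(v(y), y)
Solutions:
 v(y) = C1 + Integral(y/cos(y), y)


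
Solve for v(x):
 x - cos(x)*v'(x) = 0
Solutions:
 v(x) = C1 + Integral(x/cos(x), x)


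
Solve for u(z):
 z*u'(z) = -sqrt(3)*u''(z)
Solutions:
 u(z) = C1 + C2*erf(sqrt(2)*3^(3/4)*z/6)


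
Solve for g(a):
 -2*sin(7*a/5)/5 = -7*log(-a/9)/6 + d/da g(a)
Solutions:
 g(a) = C1 + 7*a*log(-a)/6 - 7*a*log(3)/3 - 7*a/6 + 2*cos(7*a/5)/7


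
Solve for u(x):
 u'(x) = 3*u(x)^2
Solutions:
 u(x) = -1/(C1 + 3*x)


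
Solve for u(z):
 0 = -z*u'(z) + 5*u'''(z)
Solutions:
 u(z) = C1 + Integral(C2*airyai(5^(2/3)*z/5) + C3*airybi(5^(2/3)*z/5), z)


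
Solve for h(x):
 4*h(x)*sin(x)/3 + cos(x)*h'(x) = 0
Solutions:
 h(x) = C1*cos(x)^(4/3)


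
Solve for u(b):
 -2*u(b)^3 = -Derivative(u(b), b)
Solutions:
 u(b) = -sqrt(2)*sqrt(-1/(C1 + 2*b))/2
 u(b) = sqrt(2)*sqrt(-1/(C1 + 2*b))/2


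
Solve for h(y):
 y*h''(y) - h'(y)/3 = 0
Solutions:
 h(y) = C1 + C2*y^(4/3)


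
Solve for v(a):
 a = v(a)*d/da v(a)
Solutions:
 v(a) = -sqrt(C1 + a^2)
 v(a) = sqrt(C1 + a^2)


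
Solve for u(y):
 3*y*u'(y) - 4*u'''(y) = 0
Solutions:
 u(y) = C1 + Integral(C2*airyai(6^(1/3)*y/2) + C3*airybi(6^(1/3)*y/2), y)


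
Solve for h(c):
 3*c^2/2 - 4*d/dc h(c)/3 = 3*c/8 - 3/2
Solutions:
 h(c) = C1 + 3*c^3/8 - 9*c^2/64 + 9*c/8


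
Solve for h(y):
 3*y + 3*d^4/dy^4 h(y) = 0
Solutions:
 h(y) = C1 + C2*y + C3*y^2 + C4*y^3 - y^5/120


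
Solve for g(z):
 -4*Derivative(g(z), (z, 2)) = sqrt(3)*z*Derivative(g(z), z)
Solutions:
 g(z) = C1 + C2*erf(sqrt(2)*3^(1/4)*z/4)


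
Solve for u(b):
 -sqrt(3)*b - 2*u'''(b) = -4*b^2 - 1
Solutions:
 u(b) = C1 + C2*b + C3*b^2 + b^5/30 - sqrt(3)*b^4/48 + b^3/12


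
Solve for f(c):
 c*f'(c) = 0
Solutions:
 f(c) = C1


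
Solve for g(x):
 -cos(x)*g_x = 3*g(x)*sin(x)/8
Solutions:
 g(x) = C1*cos(x)^(3/8)


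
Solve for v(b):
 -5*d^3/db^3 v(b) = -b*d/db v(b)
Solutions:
 v(b) = C1 + Integral(C2*airyai(5^(2/3)*b/5) + C3*airybi(5^(2/3)*b/5), b)


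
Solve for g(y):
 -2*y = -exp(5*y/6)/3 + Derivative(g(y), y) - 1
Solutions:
 g(y) = C1 - y^2 + y + 2*exp(5*y/6)/5


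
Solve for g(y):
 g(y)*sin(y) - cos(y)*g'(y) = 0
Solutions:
 g(y) = C1/cos(y)


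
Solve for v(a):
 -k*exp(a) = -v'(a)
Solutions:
 v(a) = C1 + k*exp(a)


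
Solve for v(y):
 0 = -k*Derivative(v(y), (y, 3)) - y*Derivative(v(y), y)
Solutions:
 v(y) = C1 + Integral(C2*airyai(y*(-1/k)^(1/3)) + C3*airybi(y*(-1/k)^(1/3)), y)


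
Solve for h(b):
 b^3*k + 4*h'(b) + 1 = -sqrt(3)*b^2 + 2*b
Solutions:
 h(b) = C1 - b^4*k/16 - sqrt(3)*b^3/12 + b^2/4 - b/4


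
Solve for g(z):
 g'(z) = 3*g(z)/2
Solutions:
 g(z) = C1*exp(3*z/2)


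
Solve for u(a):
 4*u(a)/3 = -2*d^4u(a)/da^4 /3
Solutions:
 u(a) = (C1*sin(2^(3/4)*a/2) + C2*cos(2^(3/4)*a/2))*exp(-2^(3/4)*a/2) + (C3*sin(2^(3/4)*a/2) + C4*cos(2^(3/4)*a/2))*exp(2^(3/4)*a/2)


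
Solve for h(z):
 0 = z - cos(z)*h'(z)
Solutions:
 h(z) = C1 + Integral(z/cos(z), z)


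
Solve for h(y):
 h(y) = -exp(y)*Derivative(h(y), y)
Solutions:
 h(y) = C1*exp(exp(-y))


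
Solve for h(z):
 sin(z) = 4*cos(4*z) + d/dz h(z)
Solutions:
 h(z) = C1 - sin(4*z) - cos(z)


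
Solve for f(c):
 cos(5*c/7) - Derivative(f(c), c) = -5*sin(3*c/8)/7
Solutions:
 f(c) = C1 + 7*sin(5*c/7)/5 - 40*cos(3*c/8)/21


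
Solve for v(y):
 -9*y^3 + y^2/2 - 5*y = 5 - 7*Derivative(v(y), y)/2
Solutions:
 v(y) = C1 + 9*y^4/14 - y^3/21 + 5*y^2/7 + 10*y/7


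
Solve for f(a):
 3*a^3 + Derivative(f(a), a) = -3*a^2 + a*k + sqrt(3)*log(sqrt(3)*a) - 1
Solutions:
 f(a) = C1 - 3*a^4/4 - a^3 + a^2*k/2 + sqrt(3)*a*log(a) - sqrt(3)*a - a + sqrt(3)*a*log(3)/2


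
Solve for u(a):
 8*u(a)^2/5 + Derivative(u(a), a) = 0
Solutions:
 u(a) = 5/(C1 + 8*a)


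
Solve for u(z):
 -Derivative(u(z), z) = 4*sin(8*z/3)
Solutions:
 u(z) = C1 + 3*cos(8*z/3)/2


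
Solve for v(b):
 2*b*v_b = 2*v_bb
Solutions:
 v(b) = C1 + C2*erfi(sqrt(2)*b/2)


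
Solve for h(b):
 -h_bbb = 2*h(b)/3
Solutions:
 h(b) = C3*exp(-2^(1/3)*3^(2/3)*b/3) + (C1*sin(2^(1/3)*3^(1/6)*b/2) + C2*cos(2^(1/3)*3^(1/6)*b/2))*exp(2^(1/3)*3^(2/3)*b/6)


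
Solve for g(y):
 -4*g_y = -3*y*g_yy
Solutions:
 g(y) = C1 + C2*y^(7/3)


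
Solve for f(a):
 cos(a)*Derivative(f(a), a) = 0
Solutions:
 f(a) = C1


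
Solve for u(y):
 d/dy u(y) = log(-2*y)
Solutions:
 u(y) = C1 + y*log(-y) + y*(-1 + log(2))


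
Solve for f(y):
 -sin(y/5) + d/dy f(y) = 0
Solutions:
 f(y) = C1 - 5*cos(y/5)


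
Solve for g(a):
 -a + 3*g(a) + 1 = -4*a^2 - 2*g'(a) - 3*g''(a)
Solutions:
 g(a) = -4*a^2/3 + 19*a/9 + (C1*sin(2*sqrt(2)*a/3) + C2*cos(2*sqrt(2)*a/3))*exp(-a/3) + 25/27


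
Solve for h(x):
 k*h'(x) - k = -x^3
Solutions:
 h(x) = C1 + x - x^4/(4*k)


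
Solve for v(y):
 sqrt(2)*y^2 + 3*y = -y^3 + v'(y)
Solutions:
 v(y) = C1 + y^4/4 + sqrt(2)*y^3/3 + 3*y^2/2


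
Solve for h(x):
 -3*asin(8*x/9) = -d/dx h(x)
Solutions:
 h(x) = C1 + 3*x*asin(8*x/9) + 3*sqrt(81 - 64*x^2)/8


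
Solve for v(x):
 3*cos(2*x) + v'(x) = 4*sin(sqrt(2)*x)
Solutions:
 v(x) = C1 - 3*sin(2*x)/2 - 2*sqrt(2)*cos(sqrt(2)*x)


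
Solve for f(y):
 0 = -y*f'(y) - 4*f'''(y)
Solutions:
 f(y) = C1 + Integral(C2*airyai(-2^(1/3)*y/2) + C3*airybi(-2^(1/3)*y/2), y)


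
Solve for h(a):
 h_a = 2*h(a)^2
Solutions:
 h(a) = -1/(C1 + 2*a)


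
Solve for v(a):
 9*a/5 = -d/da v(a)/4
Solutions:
 v(a) = C1 - 18*a^2/5


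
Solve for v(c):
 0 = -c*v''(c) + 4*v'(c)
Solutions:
 v(c) = C1 + C2*c^5


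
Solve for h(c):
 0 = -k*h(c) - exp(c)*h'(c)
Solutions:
 h(c) = C1*exp(k*exp(-c))


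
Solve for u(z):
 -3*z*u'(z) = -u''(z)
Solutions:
 u(z) = C1 + C2*erfi(sqrt(6)*z/2)


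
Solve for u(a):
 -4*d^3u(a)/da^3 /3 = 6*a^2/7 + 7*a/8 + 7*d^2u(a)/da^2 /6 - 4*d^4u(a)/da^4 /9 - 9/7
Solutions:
 u(a) = C1 + C2*a + C3*exp(a*(6 - sqrt(78))/4) + C4*exp(a*(6 + sqrt(78))/4) - 3*a^4/49 + 425*a^3/2744 - 624*a^2/2401


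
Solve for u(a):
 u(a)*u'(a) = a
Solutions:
 u(a) = -sqrt(C1 + a^2)
 u(a) = sqrt(C1 + a^2)


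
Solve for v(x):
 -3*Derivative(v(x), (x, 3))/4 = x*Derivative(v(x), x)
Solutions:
 v(x) = C1 + Integral(C2*airyai(-6^(2/3)*x/3) + C3*airybi(-6^(2/3)*x/3), x)


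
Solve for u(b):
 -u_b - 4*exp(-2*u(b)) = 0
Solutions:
 u(b) = log(-sqrt(C1 - 8*b))
 u(b) = log(C1 - 8*b)/2


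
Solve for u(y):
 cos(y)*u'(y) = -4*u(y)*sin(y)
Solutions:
 u(y) = C1*cos(y)^4


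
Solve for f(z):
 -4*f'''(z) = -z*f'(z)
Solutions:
 f(z) = C1 + Integral(C2*airyai(2^(1/3)*z/2) + C3*airybi(2^(1/3)*z/2), z)


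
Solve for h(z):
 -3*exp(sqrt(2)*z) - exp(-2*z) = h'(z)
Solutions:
 h(z) = C1 - 3*sqrt(2)*exp(sqrt(2)*z)/2 + exp(-2*z)/2


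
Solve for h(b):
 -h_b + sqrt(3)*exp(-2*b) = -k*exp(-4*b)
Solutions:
 h(b) = C1 - k*exp(-4*b)/4 - sqrt(3)*exp(-2*b)/2


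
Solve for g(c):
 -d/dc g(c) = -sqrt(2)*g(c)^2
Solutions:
 g(c) = -1/(C1 + sqrt(2)*c)


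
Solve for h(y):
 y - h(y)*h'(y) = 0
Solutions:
 h(y) = -sqrt(C1 + y^2)
 h(y) = sqrt(C1 + y^2)


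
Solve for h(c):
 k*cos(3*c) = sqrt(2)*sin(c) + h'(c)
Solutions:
 h(c) = C1 + k*sin(3*c)/3 + sqrt(2)*cos(c)


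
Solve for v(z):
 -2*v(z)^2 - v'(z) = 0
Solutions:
 v(z) = 1/(C1 + 2*z)


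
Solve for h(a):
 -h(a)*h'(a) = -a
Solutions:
 h(a) = -sqrt(C1 + a^2)
 h(a) = sqrt(C1 + a^2)


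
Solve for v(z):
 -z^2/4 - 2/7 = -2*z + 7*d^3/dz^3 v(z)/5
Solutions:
 v(z) = C1 + C2*z + C3*z^2 - z^5/336 + 5*z^4/84 - 5*z^3/147


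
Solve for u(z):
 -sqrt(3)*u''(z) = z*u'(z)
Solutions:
 u(z) = C1 + C2*erf(sqrt(2)*3^(3/4)*z/6)


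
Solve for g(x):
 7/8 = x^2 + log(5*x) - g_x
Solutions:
 g(x) = C1 + x^3/3 + x*log(x) - 15*x/8 + x*log(5)


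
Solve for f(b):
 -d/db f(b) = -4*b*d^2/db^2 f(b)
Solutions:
 f(b) = C1 + C2*b^(5/4)


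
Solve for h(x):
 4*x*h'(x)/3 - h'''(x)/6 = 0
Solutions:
 h(x) = C1 + Integral(C2*airyai(2*x) + C3*airybi(2*x), x)


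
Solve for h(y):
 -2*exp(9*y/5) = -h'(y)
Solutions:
 h(y) = C1 + 10*exp(9*y/5)/9


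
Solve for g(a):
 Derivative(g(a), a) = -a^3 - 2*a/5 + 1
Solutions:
 g(a) = C1 - a^4/4 - a^2/5 + a


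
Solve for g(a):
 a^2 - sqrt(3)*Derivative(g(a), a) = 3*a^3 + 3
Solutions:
 g(a) = C1 - sqrt(3)*a^4/4 + sqrt(3)*a^3/9 - sqrt(3)*a


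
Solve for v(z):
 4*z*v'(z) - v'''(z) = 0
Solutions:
 v(z) = C1 + Integral(C2*airyai(2^(2/3)*z) + C3*airybi(2^(2/3)*z), z)


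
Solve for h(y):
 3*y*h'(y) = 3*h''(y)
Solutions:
 h(y) = C1 + C2*erfi(sqrt(2)*y/2)


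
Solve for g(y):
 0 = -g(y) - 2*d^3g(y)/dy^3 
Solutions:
 g(y) = C3*exp(-2^(2/3)*y/2) + (C1*sin(2^(2/3)*sqrt(3)*y/4) + C2*cos(2^(2/3)*sqrt(3)*y/4))*exp(2^(2/3)*y/4)


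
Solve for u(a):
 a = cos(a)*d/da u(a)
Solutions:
 u(a) = C1 + Integral(a/cos(a), a)


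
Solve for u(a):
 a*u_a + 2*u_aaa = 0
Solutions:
 u(a) = C1 + Integral(C2*airyai(-2^(2/3)*a/2) + C3*airybi(-2^(2/3)*a/2), a)


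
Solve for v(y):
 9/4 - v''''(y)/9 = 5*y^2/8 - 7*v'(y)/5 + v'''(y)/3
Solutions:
 v(y) = C1 + C2*exp(-y*(10^(1/3)/(2*(3*sqrt(301) + 53)^(1/3)) + 1 + 10^(2/3)*(3*sqrt(301) + 53)^(1/3)/20))*sin(10^(1/3)*sqrt(3)*y*(-10^(1/3)*(3*sqrt(301) + 53)^(1/3) + 10/(3*sqrt(301) + 53)^(1/3))/20) + C3*exp(-y*(10^(1/3)/(2*(3*sqrt(301) + 53)^(1/3)) + 1 + 10^(2/3)*(3*sqrt(301) + 53)^(1/3)/20))*cos(10^(1/3)*sqrt(3)*y*(-10^(1/3)*(3*sqrt(301) + 53)^(1/3) + 10/(3*sqrt(301) + 53)^(1/3))/20) + C4*exp(y*(-1 + 10^(1/3)/(3*sqrt(301) + 53)^(1/3) + 10^(2/3)*(3*sqrt(301) + 53)^(1/3)/10)) + 25*y^3/168 - 205*y/147


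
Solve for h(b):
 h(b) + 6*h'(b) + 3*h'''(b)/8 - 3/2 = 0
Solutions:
 h(b) = C1*exp(6^(1/3)*b*(-8*3^(1/3)/(3 + sqrt(777))^(1/3) + 2^(1/3)*(3 + sqrt(777))^(1/3))/6)*sin(2^(1/3)*3^(1/6)*b*(4/(3 + sqrt(777))^(1/3) + 2^(1/3)*3^(2/3)*(3 + sqrt(777))^(1/3)/6)) + C2*exp(6^(1/3)*b*(-8*3^(1/3)/(3 + sqrt(777))^(1/3) + 2^(1/3)*(3 + sqrt(777))^(1/3))/6)*cos(2^(1/3)*3^(1/6)*b*(4/(3 + sqrt(777))^(1/3) + 2^(1/3)*3^(2/3)*(3 + sqrt(777))^(1/3)/6)) + C3*exp(-6^(1/3)*b*(-8*3^(1/3)/(3 + sqrt(777))^(1/3) + 2^(1/3)*(3 + sqrt(777))^(1/3))/3) + 3/2


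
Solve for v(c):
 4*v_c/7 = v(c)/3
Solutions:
 v(c) = C1*exp(7*c/12)


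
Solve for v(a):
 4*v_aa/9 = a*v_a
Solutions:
 v(a) = C1 + C2*erfi(3*sqrt(2)*a/4)


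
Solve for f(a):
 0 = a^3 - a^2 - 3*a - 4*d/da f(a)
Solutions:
 f(a) = C1 + a^4/16 - a^3/12 - 3*a^2/8


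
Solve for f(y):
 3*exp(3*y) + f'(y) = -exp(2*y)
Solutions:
 f(y) = C1 - exp(3*y) - exp(2*y)/2


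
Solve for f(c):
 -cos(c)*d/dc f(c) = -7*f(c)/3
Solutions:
 f(c) = C1*(sin(c) + 1)^(7/6)/(sin(c) - 1)^(7/6)


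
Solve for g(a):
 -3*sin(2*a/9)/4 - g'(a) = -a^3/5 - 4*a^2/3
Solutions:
 g(a) = C1 + a^4/20 + 4*a^3/9 + 27*cos(2*a/9)/8


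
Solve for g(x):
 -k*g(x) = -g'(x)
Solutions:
 g(x) = C1*exp(k*x)


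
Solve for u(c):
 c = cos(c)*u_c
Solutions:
 u(c) = C1 + Integral(c/cos(c), c)


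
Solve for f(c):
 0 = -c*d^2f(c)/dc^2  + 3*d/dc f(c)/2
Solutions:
 f(c) = C1 + C2*c^(5/2)


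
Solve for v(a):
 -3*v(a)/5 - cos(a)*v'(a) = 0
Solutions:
 v(a) = C1*(sin(a) - 1)^(3/10)/(sin(a) + 1)^(3/10)


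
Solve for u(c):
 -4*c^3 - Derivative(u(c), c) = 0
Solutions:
 u(c) = C1 - c^4


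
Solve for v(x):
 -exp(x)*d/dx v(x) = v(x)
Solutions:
 v(x) = C1*exp(exp(-x))


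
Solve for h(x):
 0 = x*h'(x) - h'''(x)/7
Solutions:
 h(x) = C1 + Integral(C2*airyai(7^(1/3)*x) + C3*airybi(7^(1/3)*x), x)


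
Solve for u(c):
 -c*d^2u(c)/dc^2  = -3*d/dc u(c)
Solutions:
 u(c) = C1 + C2*c^4


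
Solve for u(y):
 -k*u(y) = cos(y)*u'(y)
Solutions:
 u(y) = C1*exp(k*(log(sin(y) - 1) - log(sin(y) + 1))/2)


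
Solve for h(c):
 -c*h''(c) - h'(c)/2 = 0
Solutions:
 h(c) = C1 + C2*sqrt(c)


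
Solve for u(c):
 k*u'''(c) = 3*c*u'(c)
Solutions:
 u(c) = C1 + Integral(C2*airyai(3^(1/3)*c*(1/k)^(1/3)) + C3*airybi(3^(1/3)*c*(1/k)^(1/3)), c)


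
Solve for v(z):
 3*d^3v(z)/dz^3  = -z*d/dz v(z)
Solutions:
 v(z) = C1 + Integral(C2*airyai(-3^(2/3)*z/3) + C3*airybi(-3^(2/3)*z/3), z)


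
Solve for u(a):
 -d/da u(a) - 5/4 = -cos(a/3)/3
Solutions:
 u(a) = C1 - 5*a/4 + sin(a/3)


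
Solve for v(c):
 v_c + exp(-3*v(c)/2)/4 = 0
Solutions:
 v(c) = 2*log(C1 - 3*c/8)/3
 v(c) = 2*log((-3^(1/3) - 3^(5/6)*I)*(C1 - c)^(1/3)/4)
 v(c) = 2*log((-3^(1/3) + 3^(5/6)*I)*(C1 - c)^(1/3)/4)


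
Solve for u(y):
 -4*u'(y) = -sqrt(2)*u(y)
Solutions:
 u(y) = C1*exp(sqrt(2)*y/4)


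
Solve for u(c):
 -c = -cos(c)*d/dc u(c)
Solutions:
 u(c) = C1 + Integral(c/cos(c), c)


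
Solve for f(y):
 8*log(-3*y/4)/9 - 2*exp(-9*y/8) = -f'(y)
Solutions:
 f(y) = C1 - 8*y*log(-y)/9 + 8*y*(-log(3) + 1 + 2*log(2))/9 - 16*exp(-9*y/8)/9


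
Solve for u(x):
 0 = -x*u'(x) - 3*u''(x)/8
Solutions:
 u(x) = C1 + C2*erf(2*sqrt(3)*x/3)


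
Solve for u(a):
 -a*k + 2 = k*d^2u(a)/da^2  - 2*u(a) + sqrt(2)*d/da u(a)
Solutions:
 u(a) = C1*exp(sqrt(2)*a*(sqrt(4*k + 1) - 1)/(2*k)) + C2*exp(-sqrt(2)*a*(sqrt(4*k + 1) + 1)/(2*k)) + a*k/2 + sqrt(2)*k/4 - 1


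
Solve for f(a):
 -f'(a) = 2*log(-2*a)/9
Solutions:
 f(a) = C1 - 2*a*log(-a)/9 + 2*a*(1 - log(2))/9


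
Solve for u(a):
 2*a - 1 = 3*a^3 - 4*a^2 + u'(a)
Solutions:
 u(a) = C1 - 3*a^4/4 + 4*a^3/3 + a^2 - a


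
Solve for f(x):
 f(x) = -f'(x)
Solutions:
 f(x) = C1*exp(-x)


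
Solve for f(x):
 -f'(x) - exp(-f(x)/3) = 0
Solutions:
 f(x) = 3*log(C1 - x/3)


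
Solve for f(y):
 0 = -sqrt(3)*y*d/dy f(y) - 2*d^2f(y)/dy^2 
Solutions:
 f(y) = C1 + C2*erf(3^(1/4)*y/2)


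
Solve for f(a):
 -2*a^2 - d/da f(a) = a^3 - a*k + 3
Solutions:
 f(a) = C1 - a^4/4 - 2*a^3/3 + a^2*k/2 - 3*a


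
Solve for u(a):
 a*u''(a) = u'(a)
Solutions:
 u(a) = C1 + C2*a^2


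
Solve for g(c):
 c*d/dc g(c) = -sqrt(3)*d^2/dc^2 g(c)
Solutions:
 g(c) = C1 + C2*erf(sqrt(2)*3^(3/4)*c/6)


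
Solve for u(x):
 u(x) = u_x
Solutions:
 u(x) = C1*exp(x)


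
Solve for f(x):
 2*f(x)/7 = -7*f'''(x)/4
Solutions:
 f(x) = C3*exp(-2*7^(1/3)*x/7) + (C1*sin(sqrt(3)*7^(1/3)*x/7) + C2*cos(sqrt(3)*7^(1/3)*x/7))*exp(7^(1/3)*x/7)


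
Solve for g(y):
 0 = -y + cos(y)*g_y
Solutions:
 g(y) = C1 + Integral(y/cos(y), y)


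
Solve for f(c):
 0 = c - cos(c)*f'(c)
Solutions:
 f(c) = C1 + Integral(c/cos(c), c)


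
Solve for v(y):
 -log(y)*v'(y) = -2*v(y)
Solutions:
 v(y) = C1*exp(2*li(y))


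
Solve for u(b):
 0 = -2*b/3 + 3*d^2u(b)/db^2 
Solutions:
 u(b) = C1 + C2*b + b^3/27


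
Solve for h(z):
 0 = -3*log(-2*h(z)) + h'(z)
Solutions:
 -Integral(1/(log(-_y) + log(2)), (_y, h(z)))/3 = C1 - z


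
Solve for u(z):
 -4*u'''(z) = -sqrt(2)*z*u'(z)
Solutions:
 u(z) = C1 + Integral(C2*airyai(sqrt(2)*z/2) + C3*airybi(sqrt(2)*z/2), z)


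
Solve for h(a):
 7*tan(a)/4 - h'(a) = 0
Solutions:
 h(a) = C1 - 7*log(cos(a))/4


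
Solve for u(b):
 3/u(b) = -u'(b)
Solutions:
 u(b) = -sqrt(C1 - 6*b)
 u(b) = sqrt(C1 - 6*b)


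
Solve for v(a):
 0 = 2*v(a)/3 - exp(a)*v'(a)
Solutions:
 v(a) = C1*exp(-2*exp(-a)/3)


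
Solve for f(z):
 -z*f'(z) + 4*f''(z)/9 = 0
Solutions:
 f(z) = C1 + C2*erfi(3*sqrt(2)*z/4)


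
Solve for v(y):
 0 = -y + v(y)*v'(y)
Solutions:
 v(y) = -sqrt(C1 + y^2)
 v(y) = sqrt(C1 + y^2)


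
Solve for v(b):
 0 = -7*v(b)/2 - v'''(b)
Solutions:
 v(b) = C3*exp(-2^(2/3)*7^(1/3)*b/2) + (C1*sin(2^(2/3)*sqrt(3)*7^(1/3)*b/4) + C2*cos(2^(2/3)*sqrt(3)*7^(1/3)*b/4))*exp(2^(2/3)*7^(1/3)*b/4)


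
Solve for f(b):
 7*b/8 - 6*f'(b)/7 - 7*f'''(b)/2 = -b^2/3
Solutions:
 f(b) = C1 + C2*sin(2*sqrt(3)*b/7) + C3*cos(2*sqrt(3)*b/7) + 7*b^3/54 + 49*b^2/96 - 343*b/108


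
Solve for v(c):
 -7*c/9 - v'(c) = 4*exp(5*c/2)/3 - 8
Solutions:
 v(c) = C1 - 7*c^2/18 + 8*c - 8*exp(5*c/2)/15


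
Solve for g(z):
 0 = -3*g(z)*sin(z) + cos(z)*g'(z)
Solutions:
 g(z) = C1/cos(z)^3


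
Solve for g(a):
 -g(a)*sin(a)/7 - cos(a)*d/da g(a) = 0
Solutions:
 g(a) = C1*cos(a)^(1/7)


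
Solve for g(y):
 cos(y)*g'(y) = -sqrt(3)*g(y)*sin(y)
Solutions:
 g(y) = C1*cos(y)^(sqrt(3))


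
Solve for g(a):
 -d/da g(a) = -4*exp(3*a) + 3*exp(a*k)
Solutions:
 g(a) = C1 + 4*exp(3*a)/3 - 3*exp(a*k)/k


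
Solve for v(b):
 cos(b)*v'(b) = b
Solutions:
 v(b) = C1 + Integral(b/cos(b), b)


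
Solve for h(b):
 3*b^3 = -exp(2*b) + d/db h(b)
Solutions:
 h(b) = C1 + 3*b^4/4 + exp(2*b)/2


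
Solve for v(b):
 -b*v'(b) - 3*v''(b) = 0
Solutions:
 v(b) = C1 + C2*erf(sqrt(6)*b/6)


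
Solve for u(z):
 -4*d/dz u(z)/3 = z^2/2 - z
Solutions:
 u(z) = C1 - z^3/8 + 3*z^2/8


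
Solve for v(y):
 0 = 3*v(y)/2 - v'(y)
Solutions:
 v(y) = C1*exp(3*y/2)


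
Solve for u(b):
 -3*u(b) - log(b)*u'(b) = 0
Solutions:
 u(b) = C1*exp(-3*li(b))


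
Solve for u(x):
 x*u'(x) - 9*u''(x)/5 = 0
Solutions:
 u(x) = C1 + C2*erfi(sqrt(10)*x/6)


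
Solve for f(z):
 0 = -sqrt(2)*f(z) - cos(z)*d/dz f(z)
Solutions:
 f(z) = C1*(sin(z) - 1)^(sqrt(2)/2)/(sin(z) + 1)^(sqrt(2)/2)


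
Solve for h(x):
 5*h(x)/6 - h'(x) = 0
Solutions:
 h(x) = C1*exp(5*x/6)


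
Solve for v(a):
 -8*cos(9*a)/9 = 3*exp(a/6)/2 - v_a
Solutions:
 v(a) = C1 + 9*exp(a/6) + 8*sin(9*a)/81


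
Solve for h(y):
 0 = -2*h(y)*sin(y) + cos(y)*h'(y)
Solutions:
 h(y) = C1/cos(y)^2


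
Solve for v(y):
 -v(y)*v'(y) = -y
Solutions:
 v(y) = -sqrt(C1 + y^2)
 v(y) = sqrt(C1 + y^2)


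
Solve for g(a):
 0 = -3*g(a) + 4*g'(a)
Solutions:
 g(a) = C1*exp(3*a/4)


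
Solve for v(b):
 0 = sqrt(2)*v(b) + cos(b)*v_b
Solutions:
 v(b) = C1*(sin(b) - 1)^(sqrt(2)/2)/(sin(b) + 1)^(sqrt(2)/2)


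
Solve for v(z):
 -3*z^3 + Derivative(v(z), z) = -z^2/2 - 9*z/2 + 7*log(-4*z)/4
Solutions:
 v(z) = C1 + 3*z^4/4 - z^3/6 - 9*z^2/4 + 7*z*log(-z)/4 + 7*z*(-1 + 2*log(2))/4


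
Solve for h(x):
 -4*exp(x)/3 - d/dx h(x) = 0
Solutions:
 h(x) = C1 - 4*exp(x)/3


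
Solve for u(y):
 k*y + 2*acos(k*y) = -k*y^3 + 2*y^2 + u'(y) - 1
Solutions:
 u(y) = C1 + k*y^4/4 + k*y^2/2 - 2*y^3/3 + y + 2*Piecewise((y*acos(k*y) - sqrt(-k^2*y^2 + 1)/k, Ne(k, 0)), (pi*y/2, True))


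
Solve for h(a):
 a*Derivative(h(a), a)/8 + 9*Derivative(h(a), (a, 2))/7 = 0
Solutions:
 h(a) = C1 + C2*erf(sqrt(7)*a/12)


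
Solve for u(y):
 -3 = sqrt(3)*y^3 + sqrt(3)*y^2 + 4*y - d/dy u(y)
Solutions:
 u(y) = C1 + sqrt(3)*y^4/4 + sqrt(3)*y^3/3 + 2*y^2 + 3*y


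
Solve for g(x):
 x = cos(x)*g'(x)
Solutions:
 g(x) = C1 + Integral(x/cos(x), x)


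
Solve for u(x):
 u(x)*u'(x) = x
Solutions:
 u(x) = -sqrt(C1 + x^2)
 u(x) = sqrt(C1 + x^2)


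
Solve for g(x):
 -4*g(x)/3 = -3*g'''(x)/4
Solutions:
 g(x) = C3*exp(2*6^(1/3)*x/3) + (C1*sin(2^(1/3)*3^(5/6)*x/3) + C2*cos(2^(1/3)*3^(5/6)*x/3))*exp(-6^(1/3)*x/3)


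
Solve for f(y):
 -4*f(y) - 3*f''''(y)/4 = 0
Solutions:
 f(y) = (C1*sin(sqrt(2)*3^(3/4)*y/3) + C2*cos(sqrt(2)*3^(3/4)*y/3))*exp(-sqrt(2)*3^(3/4)*y/3) + (C3*sin(sqrt(2)*3^(3/4)*y/3) + C4*cos(sqrt(2)*3^(3/4)*y/3))*exp(sqrt(2)*3^(3/4)*y/3)


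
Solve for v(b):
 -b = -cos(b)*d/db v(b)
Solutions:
 v(b) = C1 + Integral(b/cos(b), b)


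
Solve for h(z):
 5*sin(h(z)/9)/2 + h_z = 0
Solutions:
 5*z/2 + 9*log(cos(h(z)/9) - 1)/2 - 9*log(cos(h(z)/9) + 1)/2 = C1


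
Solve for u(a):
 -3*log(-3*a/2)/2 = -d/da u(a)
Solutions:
 u(a) = C1 + 3*a*log(-a)/2 + 3*a*(-1 - log(2) + log(3))/2


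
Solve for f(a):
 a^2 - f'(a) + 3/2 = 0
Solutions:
 f(a) = C1 + a^3/3 + 3*a/2


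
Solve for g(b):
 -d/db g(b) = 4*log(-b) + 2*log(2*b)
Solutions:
 g(b) = C1 - 6*b*log(b) + 2*b*(-log(2) + 3 - 2*I*pi)


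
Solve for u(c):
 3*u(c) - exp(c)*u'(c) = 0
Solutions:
 u(c) = C1*exp(-3*exp(-c))


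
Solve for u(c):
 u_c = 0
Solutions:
 u(c) = C1


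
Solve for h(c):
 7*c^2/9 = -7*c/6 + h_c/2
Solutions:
 h(c) = C1 + 14*c^3/27 + 7*c^2/6


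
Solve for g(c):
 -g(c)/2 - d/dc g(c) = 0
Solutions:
 g(c) = C1*exp(-c/2)


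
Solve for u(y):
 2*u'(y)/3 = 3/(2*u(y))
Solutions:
 u(y) = -sqrt(C1 + 18*y)/2
 u(y) = sqrt(C1 + 18*y)/2


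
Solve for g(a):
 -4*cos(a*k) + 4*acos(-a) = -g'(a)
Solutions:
 g(a) = C1 - 4*a*acos(-a) - 4*sqrt(1 - a^2) + 4*Piecewise((sin(a*k)/k, Ne(k, 0)), (a, True))


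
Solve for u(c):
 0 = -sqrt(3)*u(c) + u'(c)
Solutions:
 u(c) = C1*exp(sqrt(3)*c)


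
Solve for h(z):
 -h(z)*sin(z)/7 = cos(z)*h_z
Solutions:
 h(z) = C1*cos(z)^(1/7)


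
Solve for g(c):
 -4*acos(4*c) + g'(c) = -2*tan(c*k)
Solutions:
 g(c) = C1 + 4*c*acos(4*c) - sqrt(1 - 16*c^2) - 2*Piecewise((-log(cos(c*k))/k, Ne(k, 0)), (0, True))


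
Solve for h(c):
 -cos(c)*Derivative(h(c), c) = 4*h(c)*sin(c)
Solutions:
 h(c) = C1*cos(c)^4


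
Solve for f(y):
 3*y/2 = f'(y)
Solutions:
 f(y) = C1 + 3*y^2/4


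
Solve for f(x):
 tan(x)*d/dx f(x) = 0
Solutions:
 f(x) = C1


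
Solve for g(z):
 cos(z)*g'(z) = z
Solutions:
 g(z) = C1 + Integral(z/cos(z), z)


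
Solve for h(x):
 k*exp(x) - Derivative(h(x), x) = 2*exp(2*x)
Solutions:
 h(x) = C1 + k*exp(x) - exp(2*x)


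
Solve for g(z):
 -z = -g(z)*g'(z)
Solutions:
 g(z) = -sqrt(C1 + z^2)
 g(z) = sqrt(C1 + z^2)


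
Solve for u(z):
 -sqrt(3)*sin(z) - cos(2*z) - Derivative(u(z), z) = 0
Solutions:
 u(z) = C1 - sin(2*z)/2 + sqrt(3)*cos(z)


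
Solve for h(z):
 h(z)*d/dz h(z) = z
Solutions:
 h(z) = -sqrt(C1 + z^2)
 h(z) = sqrt(C1 + z^2)


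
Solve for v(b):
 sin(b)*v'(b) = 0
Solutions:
 v(b) = C1


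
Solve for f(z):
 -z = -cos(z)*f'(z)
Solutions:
 f(z) = C1 + Integral(z/cos(z), z)


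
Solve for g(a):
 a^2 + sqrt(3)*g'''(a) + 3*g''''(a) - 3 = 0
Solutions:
 g(a) = C1 + C2*a + C3*a^2 + C4*exp(-sqrt(3)*a/3) - sqrt(3)*a^5/180 + a^4/12 - sqrt(3)*a^3/6


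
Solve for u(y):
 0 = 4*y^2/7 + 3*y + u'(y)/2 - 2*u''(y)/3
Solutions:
 u(y) = C1 + C2*exp(3*y/4) - 8*y^3/21 - 95*y^2/21 - 760*y/63


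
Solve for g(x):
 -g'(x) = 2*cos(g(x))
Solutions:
 g(x) = pi - asin((C1 + exp(4*x))/(C1 - exp(4*x)))
 g(x) = asin((C1 + exp(4*x))/(C1 - exp(4*x)))


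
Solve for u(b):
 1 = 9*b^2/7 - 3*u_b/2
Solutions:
 u(b) = C1 + 2*b^3/7 - 2*b/3


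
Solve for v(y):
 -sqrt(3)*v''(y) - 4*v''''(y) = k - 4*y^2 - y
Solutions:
 v(y) = C1 + C2*y + C3*sin(3^(1/4)*y/2) + C4*cos(3^(1/4)*y/2) + sqrt(3)*y^4/9 + sqrt(3)*y^3/18 + y^2*(-sqrt(3)*k - 32)/6


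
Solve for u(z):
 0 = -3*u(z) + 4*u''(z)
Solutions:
 u(z) = C1*exp(-sqrt(3)*z/2) + C2*exp(sqrt(3)*z/2)


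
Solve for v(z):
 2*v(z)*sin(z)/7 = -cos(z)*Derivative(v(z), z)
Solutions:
 v(z) = C1*cos(z)^(2/7)


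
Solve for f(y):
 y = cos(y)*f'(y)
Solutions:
 f(y) = C1 + Integral(y/cos(y), y)


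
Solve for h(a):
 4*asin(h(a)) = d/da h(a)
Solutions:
 Integral(1/asin(_y), (_y, h(a))) = C1 + 4*a


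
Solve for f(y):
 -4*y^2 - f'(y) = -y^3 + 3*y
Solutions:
 f(y) = C1 + y^4/4 - 4*y^3/3 - 3*y^2/2


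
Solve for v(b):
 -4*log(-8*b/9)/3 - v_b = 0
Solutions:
 v(b) = C1 - 4*b*log(-b)/3 + b*(-4*log(2) + 4/3 + 8*log(3)/3)


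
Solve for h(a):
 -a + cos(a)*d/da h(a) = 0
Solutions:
 h(a) = C1 + Integral(a/cos(a), a)


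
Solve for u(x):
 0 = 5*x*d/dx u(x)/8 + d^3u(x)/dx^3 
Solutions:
 u(x) = C1 + Integral(C2*airyai(-5^(1/3)*x/2) + C3*airybi(-5^(1/3)*x/2), x)


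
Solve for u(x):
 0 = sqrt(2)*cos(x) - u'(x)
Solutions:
 u(x) = C1 + sqrt(2)*sin(x)


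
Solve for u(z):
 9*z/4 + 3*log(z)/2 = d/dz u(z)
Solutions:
 u(z) = C1 + 9*z^2/8 + 3*z*log(z)/2 - 3*z/2


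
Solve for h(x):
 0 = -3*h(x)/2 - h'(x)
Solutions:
 h(x) = C1*exp(-3*x/2)


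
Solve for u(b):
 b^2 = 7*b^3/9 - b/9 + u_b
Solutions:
 u(b) = C1 - 7*b^4/36 + b^3/3 + b^2/18


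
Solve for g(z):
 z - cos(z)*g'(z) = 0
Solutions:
 g(z) = C1 + Integral(z/cos(z), z)


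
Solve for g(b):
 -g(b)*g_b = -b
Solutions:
 g(b) = -sqrt(C1 + b^2)
 g(b) = sqrt(C1 + b^2)


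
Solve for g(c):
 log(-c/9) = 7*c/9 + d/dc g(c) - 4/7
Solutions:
 g(c) = C1 - 7*c^2/18 + c*log(-c) + c*(-2*log(3) - 3/7)


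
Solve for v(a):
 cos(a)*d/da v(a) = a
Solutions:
 v(a) = C1 + Integral(a/cos(a), a)


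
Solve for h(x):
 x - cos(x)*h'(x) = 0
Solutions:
 h(x) = C1 + Integral(x/cos(x), x)


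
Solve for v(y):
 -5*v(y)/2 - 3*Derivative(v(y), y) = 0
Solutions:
 v(y) = C1*exp(-5*y/6)


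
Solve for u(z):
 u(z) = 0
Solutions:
 u(z) = 0


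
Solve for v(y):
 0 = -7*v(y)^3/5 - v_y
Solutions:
 v(y) = -sqrt(10)*sqrt(-1/(C1 - 7*y))/2
 v(y) = sqrt(10)*sqrt(-1/(C1 - 7*y))/2


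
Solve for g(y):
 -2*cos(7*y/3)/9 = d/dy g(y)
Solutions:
 g(y) = C1 - 2*sin(7*y/3)/21


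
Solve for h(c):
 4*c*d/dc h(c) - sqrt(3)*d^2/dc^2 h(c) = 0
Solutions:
 h(c) = C1 + C2*erfi(sqrt(2)*3^(3/4)*c/3)


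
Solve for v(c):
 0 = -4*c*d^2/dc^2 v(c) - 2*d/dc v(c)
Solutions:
 v(c) = C1 + C2*sqrt(c)


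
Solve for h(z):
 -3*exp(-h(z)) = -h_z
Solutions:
 h(z) = log(C1 + 3*z)


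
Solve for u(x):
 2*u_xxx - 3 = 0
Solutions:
 u(x) = C1 + C2*x + C3*x^2 + x^3/4


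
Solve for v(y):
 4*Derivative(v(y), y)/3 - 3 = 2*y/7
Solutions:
 v(y) = C1 + 3*y^2/28 + 9*y/4


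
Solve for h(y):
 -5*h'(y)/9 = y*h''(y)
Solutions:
 h(y) = C1 + C2*y^(4/9)


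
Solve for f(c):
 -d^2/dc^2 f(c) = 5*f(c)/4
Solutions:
 f(c) = C1*sin(sqrt(5)*c/2) + C2*cos(sqrt(5)*c/2)


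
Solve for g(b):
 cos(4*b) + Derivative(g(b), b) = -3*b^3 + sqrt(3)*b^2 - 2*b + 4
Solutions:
 g(b) = C1 - 3*b^4/4 + sqrt(3)*b^3/3 - b^2 + 4*b - sin(4*b)/4


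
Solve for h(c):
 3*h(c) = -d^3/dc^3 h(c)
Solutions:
 h(c) = C3*exp(-3^(1/3)*c) + (C1*sin(3^(5/6)*c/2) + C2*cos(3^(5/6)*c/2))*exp(3^(1/3)*c/2)


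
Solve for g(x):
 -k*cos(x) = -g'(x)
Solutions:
 g(x) = C1 + k*sin(x)


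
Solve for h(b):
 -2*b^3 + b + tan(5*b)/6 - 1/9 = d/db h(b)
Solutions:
 h(b) = C1 - b^4/2 + b^2/2 - b/9 - log(cos(5*b))/30


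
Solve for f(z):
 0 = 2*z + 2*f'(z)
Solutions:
 f(z) = C1 - z^2/2


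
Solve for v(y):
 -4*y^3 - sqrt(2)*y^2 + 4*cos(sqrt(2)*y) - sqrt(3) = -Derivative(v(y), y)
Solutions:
 v(y) = C1 + y^4 + sqrt(2)*y^3/3 + sqrt(3)*y - 2*sqrt(2)*sin(sqrt(2)*y)


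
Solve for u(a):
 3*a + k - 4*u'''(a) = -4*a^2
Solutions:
 u(a) = C1 + C2*a + C3*a^2 + a^5/60 + a^4/32 + a^3*k/24


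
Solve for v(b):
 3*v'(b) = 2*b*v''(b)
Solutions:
 v(b) = C1 + C2*b^(5/2)


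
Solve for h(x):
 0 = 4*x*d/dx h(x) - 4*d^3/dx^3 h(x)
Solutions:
 h(x) = C1 + Integral(C2*airyai(x) + C3*airybi(x), x)


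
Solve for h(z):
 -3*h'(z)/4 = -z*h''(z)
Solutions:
 h(z) = C1 + C2*z^(7/4)


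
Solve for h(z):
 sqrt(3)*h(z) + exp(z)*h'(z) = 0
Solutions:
 h(z) = C1*exp(sqrt(3)*exp(-z))


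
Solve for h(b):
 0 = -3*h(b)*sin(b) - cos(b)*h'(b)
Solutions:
 h(b) = C1*cos(b)^3


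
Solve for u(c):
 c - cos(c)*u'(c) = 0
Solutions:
 u(c) = C1 + Integral(c/cos(c), c)


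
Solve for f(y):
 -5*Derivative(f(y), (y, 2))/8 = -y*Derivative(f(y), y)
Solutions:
 f(y) = C1 + C2*erfi(2*sqrt(5)*y/5)


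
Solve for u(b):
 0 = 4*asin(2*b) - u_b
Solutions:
 u(b) = C1 + 4*b*asin(2*b) + 2*sqrt(1 - 4*b^2)


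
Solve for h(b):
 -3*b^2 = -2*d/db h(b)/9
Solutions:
 h(b) = C1 + 9*b^3/2


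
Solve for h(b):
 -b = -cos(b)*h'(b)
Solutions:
 h(b) = C1 + Integral(b/cos(b), b)


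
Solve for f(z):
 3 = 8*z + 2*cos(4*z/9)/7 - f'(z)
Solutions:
 f(z) = C1 + 4*z^2 - 3*z + 9*sin(4*z/9)/14


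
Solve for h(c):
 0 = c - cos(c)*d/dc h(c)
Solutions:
 h(c) = C1 + Integral(c/cos(c), c)


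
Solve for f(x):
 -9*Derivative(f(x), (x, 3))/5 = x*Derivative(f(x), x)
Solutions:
 f(x) = C1 + Integral(C2*airyai(-15^(1/3)*x/3) + C3*airybi(-15^(1/3)*x/3), x)


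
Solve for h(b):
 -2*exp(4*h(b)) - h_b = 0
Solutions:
 h(b) = log(-I*(1/(C1 + 8*b))^(1/4))
 h(b) = log(I*(1/(C1 + 8*b))^(1/4))
 h(b) = log(-(1/(C1 + 8*b))^(1/4))
 h(b) = log(1/(C1 + 8*b))/4


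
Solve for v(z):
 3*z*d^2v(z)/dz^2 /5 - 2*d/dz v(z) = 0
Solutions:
 v(z) = C1 + C2*z^(13/3)


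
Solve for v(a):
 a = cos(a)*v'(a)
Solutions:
 v(a) = C1 + Integral(a/cos(a), a)


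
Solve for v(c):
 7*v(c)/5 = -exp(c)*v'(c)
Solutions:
 v(c) = C1*exp(7*exp(-c)/5)


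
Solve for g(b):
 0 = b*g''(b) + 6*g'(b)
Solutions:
 g(b) = C1 + C2/b^5


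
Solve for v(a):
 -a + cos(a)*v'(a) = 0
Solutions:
 v(a) = C1 + Integral(a/cos(a), a)


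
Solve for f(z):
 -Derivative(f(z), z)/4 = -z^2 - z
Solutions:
 f(z) = C1 + 4*z^3/3 + 2*z^2


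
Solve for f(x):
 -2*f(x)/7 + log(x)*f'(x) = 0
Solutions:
 f(x) = C1*exp(2*li(x)/7)


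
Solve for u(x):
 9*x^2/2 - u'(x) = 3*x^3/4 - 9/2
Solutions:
 u(x) = C1 - 3*x^4/16 + 3*x^3/2 + 9*x/2


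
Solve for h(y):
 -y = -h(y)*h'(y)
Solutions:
 h(y) = -sqrt(C1 + y^2)
 h(y) = sqrt(C1 + y^2)


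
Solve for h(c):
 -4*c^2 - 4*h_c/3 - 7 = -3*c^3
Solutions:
 h(c) = C1 + 9*c^4/16 - c^3 - 21*c/4


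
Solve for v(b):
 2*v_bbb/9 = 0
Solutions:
 v(b) = C1 + C2*b + C3*b^2


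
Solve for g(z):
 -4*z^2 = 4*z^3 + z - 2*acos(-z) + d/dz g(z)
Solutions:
 g(z) = C1 - z^4 - 4*z^3/3 - z^2/2 + 2*z*acos(-z) + 2*sqrt(1 - z^2)


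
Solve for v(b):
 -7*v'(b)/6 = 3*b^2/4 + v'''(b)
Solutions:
 v(b) = C1 + C2*sin(sqrt(42)*b/6) + C3*cos(sqrt(42)*b/6) - 3*b^3/14 + 54*b/49


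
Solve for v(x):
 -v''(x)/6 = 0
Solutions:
 v(x) = C1 + C2*x


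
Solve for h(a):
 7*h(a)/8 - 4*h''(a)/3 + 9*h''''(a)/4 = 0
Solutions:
 h(a) = (C1*sin(2^(3/4)*sqrt(3)*7^(1/4)*a*sin(atan(sqrt(878)/16)/2)/6) + C2*cos(2^(3/4)*sqrt(3)*7^(1/4)*a*sin(atan(sqrt(878)/16)/2)/6))*exp(-2^(3/4)*sqrt(3)*7^(1/4)*a*cos(atan(sqrt(878)/16)/2)/6) + (C3*sin(2^(3/4)*sqrt(3)*7^(1/4)*a*sin(atan(sqrt(878)/16)/2)/6) + C4*cos(2^(3/4)*sqrt(3)*7^(1/4)*a*sin(atan(sqrt(878)/16)/2)/6))*exp(2^(3/4)*sqrt(3)*7^(1/4)*a*cos(atan(sqrt(878)/16)/2)/6)


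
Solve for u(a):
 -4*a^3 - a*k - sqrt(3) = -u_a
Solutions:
 u(a) = C1 + a^4 + a^2*k/2 + sqrt(3)*a


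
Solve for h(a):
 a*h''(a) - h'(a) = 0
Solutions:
 h(a) = C1 + C2*a^2


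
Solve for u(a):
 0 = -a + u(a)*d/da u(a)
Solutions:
 u(a) = -sqrt(C1 + a^2)
 u(a) = sqrt(C1 + a^2)


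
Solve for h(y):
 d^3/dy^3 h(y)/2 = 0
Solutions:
 h(y) = C1 + C2*y + C3*y^2


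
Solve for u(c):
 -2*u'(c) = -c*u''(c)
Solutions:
 u(c) = C1 + C2*c^3


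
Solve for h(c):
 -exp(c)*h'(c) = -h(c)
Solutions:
 h(c) = C1*exp(-exp(-c))


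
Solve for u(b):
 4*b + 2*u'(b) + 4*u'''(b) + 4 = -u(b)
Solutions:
 u(b) = C1*exp(-3^(1/3)*b*(-(9 + sqrt(105))^(1/3) + 2*3^(1/3)/(9 + sqrt(105))^(1/3))/12)*sin(3^(1/6)*b*(6/(9 + sqrt(105))^(1/3) + 3^(2/3)*(9 + sqrt(105))^(1/3))/12) + C2*exp(-3^(1/3)*b*(-(9 + sqrt(105))^(1/3) + 2*3^(1/3)/(9 + sqrt(105))^(1/3))/12)*cos(3^(1/6)*b*(6/(9 + sqrt(105))^(1/3) + 3^(2/3)*(9 + sqrt(105))^(1/3))/12) + C3*exp(3^(1/3)*b*(-(9 + sqrt(105))^(1/3) + 2*3^(1/3)/(9 + sqrt(105))^(1/3))/6) - 4*b + 4


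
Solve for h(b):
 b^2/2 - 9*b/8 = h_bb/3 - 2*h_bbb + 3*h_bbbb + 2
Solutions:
 h(b) = C1 + C4*exp(b/3) + b^4/8 + 39*b^3/16 + 219*b^2/8 + b*(C2 + C3*exp(b)^(1/3))


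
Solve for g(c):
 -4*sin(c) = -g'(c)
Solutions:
 g(c) = C1 - 4*cos(c)


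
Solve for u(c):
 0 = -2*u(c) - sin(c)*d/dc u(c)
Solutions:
 u(c) = C1*(cos(c) + 1)/(cos(c) - 1)


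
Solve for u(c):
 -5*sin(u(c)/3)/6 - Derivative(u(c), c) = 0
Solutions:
 5*c/6 + 3*log(cos(u(c)/3) - 1)/2 - 3*log(cos(u(c)/3) + 1)/2 = C1


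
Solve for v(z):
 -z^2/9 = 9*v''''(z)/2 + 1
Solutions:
 v(z) = C1 + C2*z + C3*z^2 + C4*z^3 - z^6/14580 - z^4/108


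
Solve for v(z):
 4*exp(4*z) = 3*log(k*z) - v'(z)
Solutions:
 v(z) = C1 + 3*z*log(k*z) - 3*z - exp(4*z)


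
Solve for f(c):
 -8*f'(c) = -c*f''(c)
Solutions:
 f(c) = C1 + C2*c^9


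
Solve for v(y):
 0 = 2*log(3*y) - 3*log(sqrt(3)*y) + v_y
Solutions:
 v(y) = C1 + y*log(y) - y - y*log(3)/2


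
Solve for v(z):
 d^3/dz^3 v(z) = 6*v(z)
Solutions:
 v(z) = C3*exp(6^(1/3)*z) + (C1*sin(2^(1/3)*3^(5/6)*z/2) + C2*cos(2^(1/3)*3^(5/6)*z/2))*exp(-6^(1/3)*z/2)


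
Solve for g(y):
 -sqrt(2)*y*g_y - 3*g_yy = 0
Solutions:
 g(y) = C1 + C2*erf(2^(3/4)*sqrt(3)*y/6)


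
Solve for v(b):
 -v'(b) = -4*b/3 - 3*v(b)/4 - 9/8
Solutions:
 v(b) = C1*exp(3*b/4) - 16*b/9 - 209/54


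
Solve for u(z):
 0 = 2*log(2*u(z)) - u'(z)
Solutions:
 -Integral(1/(log(_y) + log(2)), (_y, u(z)))/2 = C1 - z


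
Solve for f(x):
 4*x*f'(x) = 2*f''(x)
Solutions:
 f(x) = C1 + C2*erfi(x)


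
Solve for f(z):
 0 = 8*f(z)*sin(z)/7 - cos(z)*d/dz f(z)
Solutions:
 f(z) = C1/cos(z)^(8/7)


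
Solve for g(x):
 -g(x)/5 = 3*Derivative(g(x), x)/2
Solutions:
 g(x) = C1*exp(-2*x/15)


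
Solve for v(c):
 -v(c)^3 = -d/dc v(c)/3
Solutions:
 v(c) = -sqrt(2)*sqrt(-1/(C1 + 3*c))/2
 v(c) = sqrt(2)*sqrt(-1/(C1 + 3*c))/2


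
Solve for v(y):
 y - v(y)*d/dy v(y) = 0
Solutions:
 v(y) = -sqrt(C1 + y^2)
 v(y) = sqrt(C1 + y^2)


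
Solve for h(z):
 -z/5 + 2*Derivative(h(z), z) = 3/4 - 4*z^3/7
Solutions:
 h(z) = C1 - z^4/14 + z^2/20 + 3*z/8


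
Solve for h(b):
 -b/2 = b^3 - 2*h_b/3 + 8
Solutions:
 h(b) = C1 + 3*b^4/8 + 3*b^2/8 + 12*b


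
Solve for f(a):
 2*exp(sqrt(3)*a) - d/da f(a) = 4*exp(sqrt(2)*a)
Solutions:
 f(a) = C1 - 2*sqrt(2)*exp(sqrt(2)*a) + 2*sqrt(3)*exp(sqrt(3)*a)/3


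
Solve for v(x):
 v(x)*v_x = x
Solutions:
 v(x) = -sqrt(C1 + x^2)
 v(x) = sqrt(C1 + x^2)


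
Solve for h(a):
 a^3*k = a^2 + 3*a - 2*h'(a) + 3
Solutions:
 h(a) = C1 - a^4*k/8 + a^3/6 + 3*a^2/4 + 3*a/2


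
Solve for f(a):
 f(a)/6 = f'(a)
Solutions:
 f(a) = C1*exp(a/6)


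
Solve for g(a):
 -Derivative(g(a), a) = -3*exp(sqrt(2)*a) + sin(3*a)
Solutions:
 g(a) = C1 + 3*sqrt(2)*exp(sqrt(2)*a)/2 + cos(3*a)/3


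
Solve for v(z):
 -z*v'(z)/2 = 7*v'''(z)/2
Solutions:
 v(z) = C1 + Integral(C2*airyai(-7^(2/3)*z/7) + C3*airybi(-7^(2/3)*z/7), z)


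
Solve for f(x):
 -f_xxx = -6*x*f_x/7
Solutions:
 f(x) = C1 + Integral(C2*airyai(6^(1/3)*7^(2/3)*x/7) + C3*airybi(6^(1/3)*7^(2/3)*x/7), x)


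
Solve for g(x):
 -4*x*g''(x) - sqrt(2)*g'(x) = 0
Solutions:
 g(x) = C1 + C2*x^(1 - sqrt(2)/4)


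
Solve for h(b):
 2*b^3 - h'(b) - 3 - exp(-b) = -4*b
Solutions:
 h(b) = C1 + b^4/2 + 2*b^2 - 3*b + exp(-b)


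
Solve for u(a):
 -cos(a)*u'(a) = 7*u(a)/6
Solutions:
 u(a) = C1*(sin(a) - 1)^(7/12)/(sin(a) + 1)^(7/12)


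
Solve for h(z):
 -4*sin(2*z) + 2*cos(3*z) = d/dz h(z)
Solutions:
 h(z) = C1 + 2*sin(3*z)/3 + 2*cos(2*z)


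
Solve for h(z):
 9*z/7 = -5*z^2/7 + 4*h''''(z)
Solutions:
 h(z) = C1 + C2*z + C3*z^2 + C4*z^3 + z^6/2016 + 3*z^5/1120


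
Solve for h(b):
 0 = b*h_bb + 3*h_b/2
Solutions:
 h(b) = C1 + C2/sqrt(b)


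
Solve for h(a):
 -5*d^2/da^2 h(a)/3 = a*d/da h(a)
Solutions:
 h(a) = C1 + C2*erf(sqrt(30)*a/10)


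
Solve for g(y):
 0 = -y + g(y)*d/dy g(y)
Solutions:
 g(y) = -sqrt(C1 + y^2)
 g(y) = sqrt(C1 + y^2)


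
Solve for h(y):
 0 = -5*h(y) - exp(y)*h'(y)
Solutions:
 h(y) = C1*exp(5*exp(-y))


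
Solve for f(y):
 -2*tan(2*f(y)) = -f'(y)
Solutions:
 f(y) = -asin(C1*exp(4*y))/2 + pi/2
 f(y) = asin(C1*exp(4*y))/2


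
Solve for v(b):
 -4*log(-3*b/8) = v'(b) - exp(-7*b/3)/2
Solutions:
 v(b) = C1 - 4*b*log(-b) + 4*b*(-log(3) + 1 + 3*log(2)) - 3*exp(-7*b/3)/14


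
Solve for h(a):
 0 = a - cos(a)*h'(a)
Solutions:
 h(a) = C1 + Integral(a/cos(a), a)


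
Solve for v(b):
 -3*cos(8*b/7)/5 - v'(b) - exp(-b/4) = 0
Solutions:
 v(b) = C1 - 21*sin(8*b/7)/40 + 4*exp(-b/4)


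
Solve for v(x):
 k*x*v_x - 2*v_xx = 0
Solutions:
 v(x) = Piecewise((-sqrt(pi)*C1*erf(x*sqrt(-k)/2)/sqrt(-k) - C2, (k > 0) | (k < 0)), (-C1*x - C2, True))


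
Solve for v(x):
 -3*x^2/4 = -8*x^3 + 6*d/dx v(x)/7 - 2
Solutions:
 v(x) = C1 + 7*x^4/3 - 7*x^3/24 + 7*x/3


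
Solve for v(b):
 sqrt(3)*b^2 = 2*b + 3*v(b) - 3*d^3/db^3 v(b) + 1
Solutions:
 v(b) = C3*exp(b) + sqrt(3)*b^2/3 - 2*b/3 + (C1*sin(sqrt(3)*b/2) + C2*cos(sqrt(3)*b/2))*exp(-b/2) - 1/3


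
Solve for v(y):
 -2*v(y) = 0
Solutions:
 v(y) = 0


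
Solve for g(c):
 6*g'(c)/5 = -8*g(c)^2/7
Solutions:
 g(c) = 21/(C1 + 20*c)
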